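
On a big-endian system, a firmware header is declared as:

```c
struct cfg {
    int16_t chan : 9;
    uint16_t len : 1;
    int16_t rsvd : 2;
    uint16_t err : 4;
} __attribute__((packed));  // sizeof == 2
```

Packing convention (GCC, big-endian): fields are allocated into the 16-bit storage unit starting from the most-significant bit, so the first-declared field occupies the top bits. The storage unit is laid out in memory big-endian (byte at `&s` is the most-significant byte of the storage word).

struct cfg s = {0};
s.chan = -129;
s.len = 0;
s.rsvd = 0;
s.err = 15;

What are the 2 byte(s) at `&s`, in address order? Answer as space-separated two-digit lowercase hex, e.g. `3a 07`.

bf 8f

chan:9 = -129 → 0x17f << 7 → word 0xbf80
len:1 = 0 → 0x0 << 6 → word 0xbf80
rsvd:2 = 0 → 0x0 << 4 → word 0xbf80
err:4 = 15 → 0xf << 0 → word 0xbf8f
word = 0xbf8f → big-endian bytes:
  [0]=0xbf  [1]=0x8f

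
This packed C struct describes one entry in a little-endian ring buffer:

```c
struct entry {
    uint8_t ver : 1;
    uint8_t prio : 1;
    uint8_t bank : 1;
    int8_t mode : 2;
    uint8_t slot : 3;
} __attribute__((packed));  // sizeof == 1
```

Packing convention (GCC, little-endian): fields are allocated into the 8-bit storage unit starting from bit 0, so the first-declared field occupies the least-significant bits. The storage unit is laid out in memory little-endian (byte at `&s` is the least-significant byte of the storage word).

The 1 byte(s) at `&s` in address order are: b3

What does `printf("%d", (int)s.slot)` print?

[0]=0xb3 (little-endian) → word 0xb3
ver [0+:1] = (word>>0) & 0x1 = 1
prio [1+:1] = (word>>1) & 0x1 = 1
bank [2+:1] = (word>>2) & 0x1 = 0
mode [3+:2] = (word>>3) & 0x3 = 2
slot [5+:3] = (word>>5) & 0x7 = 5  ←

5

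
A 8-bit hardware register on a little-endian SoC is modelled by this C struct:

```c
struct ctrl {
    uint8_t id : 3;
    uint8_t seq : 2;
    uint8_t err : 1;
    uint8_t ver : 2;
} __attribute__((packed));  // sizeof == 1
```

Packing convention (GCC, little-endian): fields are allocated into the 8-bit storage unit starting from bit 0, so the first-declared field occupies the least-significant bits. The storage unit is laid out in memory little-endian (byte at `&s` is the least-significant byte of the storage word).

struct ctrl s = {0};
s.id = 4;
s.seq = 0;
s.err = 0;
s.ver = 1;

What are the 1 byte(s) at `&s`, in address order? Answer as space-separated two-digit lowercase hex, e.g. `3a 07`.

[0+:3] id=4 & 0x7 = 0x4; word=0x04
[3+:2] seq=0 & 0x3 = 0x0; word=0x04
[5+:1] err=0 & 0x1 = 0x0; word=0x04
[6+:2] ver=1 & 0x3 = 0x1; word=0x44
word = 0x44 → little-endian bytes:
  [0]=0x44

44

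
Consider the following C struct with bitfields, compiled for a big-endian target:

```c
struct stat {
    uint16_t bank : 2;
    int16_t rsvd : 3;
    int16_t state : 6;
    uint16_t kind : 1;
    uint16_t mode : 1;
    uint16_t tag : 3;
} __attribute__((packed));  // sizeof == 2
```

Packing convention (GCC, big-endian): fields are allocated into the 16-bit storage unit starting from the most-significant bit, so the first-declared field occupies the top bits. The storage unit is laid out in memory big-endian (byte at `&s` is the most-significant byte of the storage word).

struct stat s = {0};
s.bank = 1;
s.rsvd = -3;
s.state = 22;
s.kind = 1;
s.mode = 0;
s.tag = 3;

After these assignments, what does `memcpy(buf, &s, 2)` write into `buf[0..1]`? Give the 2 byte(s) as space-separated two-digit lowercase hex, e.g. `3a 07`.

bank:2 = 1 → 0x1 << 14 → word 0x4000
rsvd:3 = -3 → 0x5 << 11 → word 0x6800
state:6 = 22 → 0x16 << 5 → word 0x6ac0
kind:1 = 1 → 0x1 << 4 → word 0x6ad0
mode:1 = 0 → 0x0 << 3 → word 0x6ad0
tag:3 = 3 → 0x3 << 0 → word 0x6ad3
word = 0x6ad3 → big-endian bytes:
  [0]=0x6a  [1]=0xd3

6a d3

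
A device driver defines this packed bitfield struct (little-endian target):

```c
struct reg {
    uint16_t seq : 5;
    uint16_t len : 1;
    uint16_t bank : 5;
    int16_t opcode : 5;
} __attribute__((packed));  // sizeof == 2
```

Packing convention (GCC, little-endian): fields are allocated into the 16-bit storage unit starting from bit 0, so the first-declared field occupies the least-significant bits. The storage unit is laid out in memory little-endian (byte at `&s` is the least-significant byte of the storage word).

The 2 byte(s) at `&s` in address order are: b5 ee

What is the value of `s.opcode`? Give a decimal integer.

-3

[0]=0xb5 [1]=0xee (little-endian) → word 0xeeb5
seq [0+:5] = (word>>0) & 0x1f = 21
len [5+:1] = (word>>5) & 0x1 = 1
bank [6+:5] = (word>>6) & 0x1f = 26
opcode [11+:5] = (word>>11) & 0x1f = 29  ←
opcode signed 5b, MSB=1: 29 - 32 = -3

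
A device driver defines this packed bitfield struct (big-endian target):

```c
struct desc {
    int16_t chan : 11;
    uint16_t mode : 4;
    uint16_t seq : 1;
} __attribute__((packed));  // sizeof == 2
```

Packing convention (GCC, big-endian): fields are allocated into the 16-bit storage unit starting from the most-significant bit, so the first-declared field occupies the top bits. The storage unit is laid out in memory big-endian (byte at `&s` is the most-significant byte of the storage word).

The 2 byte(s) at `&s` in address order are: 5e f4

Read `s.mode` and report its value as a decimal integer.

10

[0]=0x5e [1]=0xf4 (big-endian) → word 0x5ef4
chan [5+:11] = (word>>5) & 0x7ff = 759
mode [1+:4] = (word>>1) & 0xf = 10  ←
seq [0+:1] = (word>>0) & 0x1 = 0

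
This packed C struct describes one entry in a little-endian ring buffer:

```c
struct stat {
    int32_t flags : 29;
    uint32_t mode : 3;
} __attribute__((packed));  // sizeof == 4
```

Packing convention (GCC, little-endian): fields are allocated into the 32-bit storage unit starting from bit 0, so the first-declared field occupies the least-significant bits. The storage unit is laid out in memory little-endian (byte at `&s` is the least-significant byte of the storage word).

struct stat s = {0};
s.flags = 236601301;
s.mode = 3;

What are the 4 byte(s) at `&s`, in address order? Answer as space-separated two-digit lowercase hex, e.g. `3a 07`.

d5 3f 1a 6e

flags (29b) val=236601301 bits=0xe1a3fd5 at bit 0: 0x0e1a3fd5
mode (3b) val=3 bits=0x3 at bit 29: 0x6e1a3fd5
word = 0x6e1a3fd5 → little-endian bytes:
  [0]=0xd5  [1]=0x3f  [2]=0x1a  [3]=0x6e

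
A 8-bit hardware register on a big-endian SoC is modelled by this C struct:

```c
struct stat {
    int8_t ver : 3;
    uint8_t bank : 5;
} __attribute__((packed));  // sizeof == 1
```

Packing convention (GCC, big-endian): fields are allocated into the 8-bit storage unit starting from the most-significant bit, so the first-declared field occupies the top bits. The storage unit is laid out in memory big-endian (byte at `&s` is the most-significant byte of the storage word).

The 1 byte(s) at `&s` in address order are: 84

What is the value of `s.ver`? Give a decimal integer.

[0]=0x84 (big-endian) → word 0x84
ver [5+:3] = (word>>5) & 0x7 = 4  ←
bank [0+:5] = (word>>0) & 0x1f = 4
ver signed 3b, MSB=1: 4 - 8 = -4

-4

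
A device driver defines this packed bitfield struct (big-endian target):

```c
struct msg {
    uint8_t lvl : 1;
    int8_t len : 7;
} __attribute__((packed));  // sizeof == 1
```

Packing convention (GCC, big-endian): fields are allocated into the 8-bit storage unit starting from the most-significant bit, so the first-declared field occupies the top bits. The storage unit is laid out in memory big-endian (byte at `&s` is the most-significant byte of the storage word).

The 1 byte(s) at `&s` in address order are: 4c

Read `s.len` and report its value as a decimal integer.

[0]=0x4c (big-endian) → word 0x4c
lvl:1 @ bit 7 → (0x4c>>7)&0x1 = 0x0
len:7 @ bit 0 → (0x4c>>0)&0x7f = 0x4c  ←
len signed 7b, MSB=1: 76 - 128 = -52

-52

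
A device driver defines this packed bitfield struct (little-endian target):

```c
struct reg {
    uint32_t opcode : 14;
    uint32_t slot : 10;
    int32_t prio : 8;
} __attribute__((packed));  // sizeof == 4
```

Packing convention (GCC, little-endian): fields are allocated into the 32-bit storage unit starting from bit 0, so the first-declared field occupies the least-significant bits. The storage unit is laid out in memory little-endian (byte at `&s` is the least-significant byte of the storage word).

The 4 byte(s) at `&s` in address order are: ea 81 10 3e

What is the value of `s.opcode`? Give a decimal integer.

[0]=0xea [1]=0x81 [2]=0x10 [3]=0x3e (little-endian) → word 0x3e1081ea
opcode [0+:14] = (word>>0) & 0x3fff = 490  ←
slot [14+:10] = (word>>14) & 0x3ff = 66
prio [24+:8] = (word>>24) & 0xff = 62

490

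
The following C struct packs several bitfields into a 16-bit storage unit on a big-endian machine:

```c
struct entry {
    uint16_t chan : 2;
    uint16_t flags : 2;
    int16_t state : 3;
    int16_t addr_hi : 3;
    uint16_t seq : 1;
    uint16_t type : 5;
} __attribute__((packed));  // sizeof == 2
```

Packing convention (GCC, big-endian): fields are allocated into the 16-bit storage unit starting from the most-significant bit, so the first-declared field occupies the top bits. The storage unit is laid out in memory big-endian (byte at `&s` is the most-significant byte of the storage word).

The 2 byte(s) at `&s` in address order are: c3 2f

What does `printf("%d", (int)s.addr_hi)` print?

[0]=0xc3 [1]=0x2f (big-endian) → word 0xc32f
chan [14+:2] = (word>>14) & 0x3 = 3
flags [12+:2] = (word>>12) & 0x3 = 0
state [9+:3] = (word>>9) & 0x7 = 1
addr_hi [6+:3] = (word>>6) & 0x7 = 4  ←
seq [5+:1] = (word>>5) & 0x1 = 1
type [0+:5] = (word>>0) & 0x1f = 15
addr_hi signed 3b, MSB=1: 4 - 8 = -4

-4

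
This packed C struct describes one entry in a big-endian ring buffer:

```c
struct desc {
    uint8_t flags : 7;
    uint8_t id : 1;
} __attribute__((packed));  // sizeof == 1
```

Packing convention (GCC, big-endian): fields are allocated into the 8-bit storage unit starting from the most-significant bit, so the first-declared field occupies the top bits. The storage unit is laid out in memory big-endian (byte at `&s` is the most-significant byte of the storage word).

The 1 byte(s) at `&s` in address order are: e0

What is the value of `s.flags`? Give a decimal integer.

[0]=0xe0 (big-endian) → word 0xe0
flags [1+:7] = (word>>1) & 0x7f = 112  ←
id [0+:1] = (word>>0) & 0x1 = 0

112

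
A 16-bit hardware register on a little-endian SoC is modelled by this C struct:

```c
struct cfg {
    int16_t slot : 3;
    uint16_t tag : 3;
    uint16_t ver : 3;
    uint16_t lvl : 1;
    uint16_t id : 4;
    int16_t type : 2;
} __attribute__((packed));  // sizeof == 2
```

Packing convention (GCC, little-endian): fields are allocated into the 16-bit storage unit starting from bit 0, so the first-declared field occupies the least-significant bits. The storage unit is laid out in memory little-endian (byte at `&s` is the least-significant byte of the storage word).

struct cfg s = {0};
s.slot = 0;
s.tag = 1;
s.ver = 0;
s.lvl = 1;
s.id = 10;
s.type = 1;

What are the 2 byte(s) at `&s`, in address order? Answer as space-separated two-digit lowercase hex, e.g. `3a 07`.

08 6a

slot (3b) val=0 bits=0x0 at bit 0: 0x0000
tag (3b) val=1 bits=0x1 at bit 3: 0x0008
ver (3b) val=0 bits=0x0 at bit 6: 0x0008
lvl (1b) val=1 bits=0x1 at bit 9: 0x0208
id (4b) val=10 bits=0xa at bit 10: 0x2a08
type (2b) val=1 bits=0x1 at bit 14: 0x6a08
word = 0x6a08 → little-endian bytes:
  [0]=0x08  [1]=0x6a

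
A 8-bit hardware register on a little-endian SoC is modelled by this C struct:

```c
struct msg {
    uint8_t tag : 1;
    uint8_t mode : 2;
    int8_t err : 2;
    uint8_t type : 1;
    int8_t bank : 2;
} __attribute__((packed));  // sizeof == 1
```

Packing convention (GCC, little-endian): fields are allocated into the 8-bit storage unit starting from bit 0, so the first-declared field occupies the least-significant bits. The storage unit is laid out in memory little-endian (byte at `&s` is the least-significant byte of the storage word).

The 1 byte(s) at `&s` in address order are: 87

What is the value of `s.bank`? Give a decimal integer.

[0]=0x87 (little-endian) → word 0x87
tag [0+:1] = (word>>0) & 0x1 = 1
mode [1+:2] = (word>>1) & 0x3 = 3
err [3+:2] = (word>>3) & 0x3 = 0
type [5+:1] = (word>>5) & 0x1 = 0
bank [6+:2] = (word>>6) & 0x3 = 2  ←
bank signed 2b, MSB=1: 2 - 4 = -2

-2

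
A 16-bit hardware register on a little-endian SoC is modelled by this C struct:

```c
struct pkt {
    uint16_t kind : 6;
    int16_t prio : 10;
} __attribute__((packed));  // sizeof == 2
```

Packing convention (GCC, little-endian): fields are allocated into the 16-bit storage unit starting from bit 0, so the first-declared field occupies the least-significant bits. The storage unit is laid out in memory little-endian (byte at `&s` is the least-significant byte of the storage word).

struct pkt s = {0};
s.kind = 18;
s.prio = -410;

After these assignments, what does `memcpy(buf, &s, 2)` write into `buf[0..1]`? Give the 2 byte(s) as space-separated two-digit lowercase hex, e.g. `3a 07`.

kind (6b) val=18 bits=0x12 at bit 0: 0x0012
prio (10b) val=-410 bits=0x266 at bit 6: 0x9992
word = 0x9992 → little-endian bytes:
  [0]=0x92  [1]=0x99

92 99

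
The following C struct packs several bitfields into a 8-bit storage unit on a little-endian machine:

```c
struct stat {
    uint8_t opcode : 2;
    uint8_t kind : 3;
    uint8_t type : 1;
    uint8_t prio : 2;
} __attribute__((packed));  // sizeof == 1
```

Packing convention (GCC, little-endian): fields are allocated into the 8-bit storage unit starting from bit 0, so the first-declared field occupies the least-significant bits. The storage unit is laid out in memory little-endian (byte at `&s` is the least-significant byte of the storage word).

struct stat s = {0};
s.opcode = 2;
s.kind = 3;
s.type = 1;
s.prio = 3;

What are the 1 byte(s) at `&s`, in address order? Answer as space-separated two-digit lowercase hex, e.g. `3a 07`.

ee

[0+:2] opcode=2 & 0x3 = 0x2; word=0x02
[2+:3] kind=3 & 0x7 = 0x3; word=0x0e
[5+:1] type=1 & 0x1 = 0x1; word=0x2e
[6+:2] prio=3 & 0x3 = 0x3; word=0xee
word = 0xee → little-endian bytes:
  [0]=0xee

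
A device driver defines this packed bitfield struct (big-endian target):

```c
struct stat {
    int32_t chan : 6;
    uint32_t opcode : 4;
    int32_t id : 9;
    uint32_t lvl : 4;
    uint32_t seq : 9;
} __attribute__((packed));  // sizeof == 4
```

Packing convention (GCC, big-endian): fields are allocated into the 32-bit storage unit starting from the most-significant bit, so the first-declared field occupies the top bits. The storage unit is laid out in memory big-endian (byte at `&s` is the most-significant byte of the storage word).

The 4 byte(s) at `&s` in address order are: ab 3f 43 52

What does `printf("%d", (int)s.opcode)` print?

12

[0]=0xab [1]=0x3f [2]=0x43 [3]=0x52 (big-endian) → word 0xab3f4352
chan [26+:6] = (word>>26) & 0x3f = 42
opcode [22+:4] = (word>>22) & 0xf = 12  ←
id [13+:9] = (word>>13) & 0x1ff = 506
lvl [9+:4] = (word>>9) & 0xf = 1
seq [0+:9] = (word>>0) & 0x1ff = 338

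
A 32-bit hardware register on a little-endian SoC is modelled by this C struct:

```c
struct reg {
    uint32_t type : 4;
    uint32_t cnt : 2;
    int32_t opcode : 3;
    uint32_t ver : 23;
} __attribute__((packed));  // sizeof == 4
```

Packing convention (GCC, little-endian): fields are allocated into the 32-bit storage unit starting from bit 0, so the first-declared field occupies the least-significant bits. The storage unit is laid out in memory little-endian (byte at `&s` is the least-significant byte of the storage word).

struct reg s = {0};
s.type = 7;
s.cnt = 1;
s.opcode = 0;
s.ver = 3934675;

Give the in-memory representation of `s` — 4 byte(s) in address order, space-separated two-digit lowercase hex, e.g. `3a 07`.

[0+:4] type=7 & 0xf = 0x7; word=0x00000007
[4+:2] cnt=1 & 0x3 = 0x1; word=0x00000017
[6+:3] opcode=0 & 0x7 = 0x0; word=0x00000017
[9+:23] ver=3934675 & 0x7fffff = 0x3c09d3; word=0x7813a617
word = 0x7813a617 → little-endian bytes:
  [0]=0x17  [1]=0xa6  [2]=0x13  [3]=0x78

17 a6 13 78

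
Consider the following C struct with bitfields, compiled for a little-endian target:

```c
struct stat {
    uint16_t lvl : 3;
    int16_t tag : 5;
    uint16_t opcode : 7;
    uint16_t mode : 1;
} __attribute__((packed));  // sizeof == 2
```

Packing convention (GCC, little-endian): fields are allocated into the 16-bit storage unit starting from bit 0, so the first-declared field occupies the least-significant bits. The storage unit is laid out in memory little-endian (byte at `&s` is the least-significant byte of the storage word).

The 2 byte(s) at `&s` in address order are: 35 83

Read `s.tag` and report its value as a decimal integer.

6

[0]=0x35 [1]=0x83 (little-endian) → word 0x8335
lvl [0+:3] = (word>>0) & 0x7 = 5
tag [3+:5] = (word>>3) & 0x1f = 6  ←
opcode [8+:7] = (word>>8) & 0x7f = 3
mode [15+:1] = (word>>15) & 0x1 = 1
tag signed 5b, MSB=0: value = 6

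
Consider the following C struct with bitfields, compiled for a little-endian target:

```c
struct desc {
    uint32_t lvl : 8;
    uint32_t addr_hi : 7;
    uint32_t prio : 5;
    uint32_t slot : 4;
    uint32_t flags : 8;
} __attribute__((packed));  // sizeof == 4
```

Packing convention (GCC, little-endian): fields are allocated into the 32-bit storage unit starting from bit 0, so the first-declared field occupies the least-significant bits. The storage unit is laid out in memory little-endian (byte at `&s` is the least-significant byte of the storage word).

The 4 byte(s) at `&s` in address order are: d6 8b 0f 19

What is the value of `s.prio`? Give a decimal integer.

[0]=0xd6 [1]=0x8b [2]=0x0f [3]=0x19 (little-endian) → word 0x190f8bd6
lvl [0+:8] = (word>>0) & 0xff = 214
addr_hi [8+:7] = (word>>8) & 0x7f = 11
prio [15+:5] = (word>>15) & 0x1f = 31  ←
slot [20+:4] = (word>>20) & 0xf = 0
flags [24+:8] = (word>>24) & 0xff = 25

31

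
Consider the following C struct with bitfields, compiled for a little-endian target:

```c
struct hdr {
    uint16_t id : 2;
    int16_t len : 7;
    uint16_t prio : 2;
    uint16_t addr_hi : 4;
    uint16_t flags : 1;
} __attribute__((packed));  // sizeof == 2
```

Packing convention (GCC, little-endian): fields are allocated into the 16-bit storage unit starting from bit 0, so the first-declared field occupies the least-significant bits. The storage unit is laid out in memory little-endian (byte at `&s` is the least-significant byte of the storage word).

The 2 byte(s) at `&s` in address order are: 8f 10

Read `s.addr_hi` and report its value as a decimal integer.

[0]=0x8f [1]=0x10 (little-endian) → word 0x108f
id [0+:2] = (word>>0) & 0x3 = 3
len [2+:7] = (word>>2) & 0x7f = 35
prio [9+:2] = (word>>9) & 0x3 = 0
addr_hi [11+:4] = (word>>11) & 0xf = 2  ←
flags [15+:1] = (word>>15) & 0x1 = 0

2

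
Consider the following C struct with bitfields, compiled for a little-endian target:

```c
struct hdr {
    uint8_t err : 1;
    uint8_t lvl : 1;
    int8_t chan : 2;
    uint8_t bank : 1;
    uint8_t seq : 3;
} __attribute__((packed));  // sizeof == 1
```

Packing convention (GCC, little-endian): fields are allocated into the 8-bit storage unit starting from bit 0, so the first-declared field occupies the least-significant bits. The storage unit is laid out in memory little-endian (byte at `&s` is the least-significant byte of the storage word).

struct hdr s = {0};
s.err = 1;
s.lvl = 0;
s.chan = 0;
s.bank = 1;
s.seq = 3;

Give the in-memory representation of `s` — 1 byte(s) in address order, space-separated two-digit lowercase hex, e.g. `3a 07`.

71

err (1b) val=1 bits=0x1 at bit 0: 0x01
lvl (1b) val=0 bits=0x0 at bit 1: 0x01
chan (2b) val=0 bits=0x0 at bit 2: 0x01
bank (1b) val=1 bits=0x1 at bit 4: 0x11
seq (3b) val=3 bits=0x3 at bit 5: 0x71
word = 0x71 → little-endian bytes:
  [0]=0x71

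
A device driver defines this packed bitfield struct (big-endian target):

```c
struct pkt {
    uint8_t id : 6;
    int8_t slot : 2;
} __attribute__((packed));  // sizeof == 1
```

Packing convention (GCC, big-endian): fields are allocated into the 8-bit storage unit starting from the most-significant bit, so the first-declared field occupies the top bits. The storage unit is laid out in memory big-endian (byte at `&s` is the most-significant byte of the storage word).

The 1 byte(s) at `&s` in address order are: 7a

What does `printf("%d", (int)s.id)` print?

30

[0]=0x7a (big-endian) → word 0x7a
id [2+:6] = (word>>2) & 0x3f = 30  ←
slot [0+:2] = (word>>0) & 0x3 = 2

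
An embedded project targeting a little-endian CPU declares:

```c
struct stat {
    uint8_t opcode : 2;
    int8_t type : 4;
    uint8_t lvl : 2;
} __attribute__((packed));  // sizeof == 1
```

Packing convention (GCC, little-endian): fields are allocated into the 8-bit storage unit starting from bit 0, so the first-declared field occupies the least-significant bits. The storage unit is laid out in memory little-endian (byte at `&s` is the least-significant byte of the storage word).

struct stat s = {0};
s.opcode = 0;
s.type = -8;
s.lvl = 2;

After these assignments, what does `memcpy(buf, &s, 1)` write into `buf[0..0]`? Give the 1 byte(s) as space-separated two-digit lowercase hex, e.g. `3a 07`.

opcode (2b) val=0 bits=0x0 at bit 0: 0x00
type (4b) val=-8 bits=0x8 at bit 2: 0x20
lvl (2b) val=2 bits=0x2 at bit 6: 0xa0
word = 0xa0 → little-endian bytes:
  [0]=0xa0

a0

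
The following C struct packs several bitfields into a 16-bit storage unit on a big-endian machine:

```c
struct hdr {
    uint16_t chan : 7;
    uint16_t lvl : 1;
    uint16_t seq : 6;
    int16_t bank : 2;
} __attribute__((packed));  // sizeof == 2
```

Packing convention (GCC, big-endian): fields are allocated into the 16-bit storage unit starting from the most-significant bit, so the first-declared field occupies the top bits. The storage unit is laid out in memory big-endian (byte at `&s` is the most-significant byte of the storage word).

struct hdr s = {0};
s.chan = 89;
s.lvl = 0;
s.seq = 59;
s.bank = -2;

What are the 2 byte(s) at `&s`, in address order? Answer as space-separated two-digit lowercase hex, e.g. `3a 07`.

chan:7 = 89 → 0x59 << 9 → word 0xb200
lvl:1 = 0 → 0x0 << 8 → word 0xb200
seq:6 = 59 → 0x3b << 2 → word 0xb2ec
bank:2 = -2 → 0x2 << 0 → word 0xb2ee
word = 0xb2ee → big-endian bytes:
  [0]=0xb2  [1]=0xee

b2 ee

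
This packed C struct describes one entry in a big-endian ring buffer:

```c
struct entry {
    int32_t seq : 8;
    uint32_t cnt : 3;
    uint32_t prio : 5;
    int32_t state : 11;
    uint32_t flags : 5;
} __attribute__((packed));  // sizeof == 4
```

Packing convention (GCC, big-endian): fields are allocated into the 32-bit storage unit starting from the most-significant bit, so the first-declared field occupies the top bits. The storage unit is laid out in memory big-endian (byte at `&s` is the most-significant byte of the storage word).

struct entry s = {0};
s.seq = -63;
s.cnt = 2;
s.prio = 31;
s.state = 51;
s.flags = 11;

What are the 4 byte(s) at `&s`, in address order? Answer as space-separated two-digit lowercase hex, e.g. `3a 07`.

c1 5f 06 6b

seq (8b) val=-63 bits=0xc1 at bit 24: 0xc1000000
cnt (3b) val=2 bits=0x2 at bit 21: 0xc1400000
prio (5b) val=31 bits=0x1f at bit 16: 0xc15f0000
state (11b) val=51 bits=0x33 at bit 5: 0xc15f0660
flags (5b) val=11 bits=0xb at bit 0: 0xc15f066b
word = 0xc15f066b → big-endian bytes:
  [0]=0xc1  [1]=0x5f  [2]=0x06  [3]=0x6b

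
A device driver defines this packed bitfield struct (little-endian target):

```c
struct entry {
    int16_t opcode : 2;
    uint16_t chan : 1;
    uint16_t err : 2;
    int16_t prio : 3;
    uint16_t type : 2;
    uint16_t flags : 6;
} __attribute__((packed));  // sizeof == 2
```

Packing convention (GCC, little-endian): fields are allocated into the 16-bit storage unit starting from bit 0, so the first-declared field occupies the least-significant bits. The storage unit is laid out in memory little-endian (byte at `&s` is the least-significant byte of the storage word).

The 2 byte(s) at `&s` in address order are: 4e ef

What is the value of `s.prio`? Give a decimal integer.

[0]=0x4e [1]=0xef (little-endian) → word 0xef4e
opcode [0+:2] = (word>>0) & 0x3 = 2
chan [2+:1] = (word>>2) & 0x1 = 1
err [3+:2] = (word>>3) & 0x3 = 1
prio [5+:3] = (word>>5) & 0x7 = 2  ←
type [8+:2] = (word>>8) & 0x3 = 3
flags [10+:6] = (word>>10) & 0x3f = 59
prio signed 3b, MSB=0: value = 2

2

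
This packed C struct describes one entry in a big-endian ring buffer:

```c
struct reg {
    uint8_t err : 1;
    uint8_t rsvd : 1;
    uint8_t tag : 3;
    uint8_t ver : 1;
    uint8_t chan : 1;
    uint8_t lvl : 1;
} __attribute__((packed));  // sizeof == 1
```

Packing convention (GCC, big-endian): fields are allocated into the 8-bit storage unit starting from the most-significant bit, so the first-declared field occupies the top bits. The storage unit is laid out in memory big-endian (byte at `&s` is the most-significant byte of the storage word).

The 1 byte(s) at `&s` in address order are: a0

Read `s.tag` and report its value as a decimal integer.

4

[0]=0xa0 (big-endian) → word 0xa0
err [7+:1] = (word>>7) & 0x1 = 1
rsvd [6+:1] = (word>>6) & 0x1 = 0
tag [3+:3] = (word>>3) & 0x7 = 4  ←
ver [2+:1] = (word>>2) & 0x1 = 0
chan [1+:1] = (word>>1) & 0x1 = 0
lvl [0+:1] = (word>>0) & 0x1 = 0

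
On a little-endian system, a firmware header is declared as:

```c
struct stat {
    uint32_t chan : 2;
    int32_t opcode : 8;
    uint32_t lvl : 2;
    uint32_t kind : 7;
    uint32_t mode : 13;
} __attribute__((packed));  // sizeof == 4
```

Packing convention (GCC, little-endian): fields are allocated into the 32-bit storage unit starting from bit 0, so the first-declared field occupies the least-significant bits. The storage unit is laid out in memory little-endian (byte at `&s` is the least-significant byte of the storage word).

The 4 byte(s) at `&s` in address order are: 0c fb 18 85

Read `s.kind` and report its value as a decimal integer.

[0]=0x0c [1]=0xfb [2]=0x18 [3]=0x85 (little-endian) → word 0x8518fb0c
chan [0+:2] = (word>>0) & 0x3 = 0
opcode [2+:8] = (word>>2) & 0xff = 195
lvl [10+:2] = (word>>10) & 0x3 = 2
kind [12+:7] = (word>>12) & 0x7f = 15  ←
mode [19+:13] = (word>>19) & 0x1fff = 4259

15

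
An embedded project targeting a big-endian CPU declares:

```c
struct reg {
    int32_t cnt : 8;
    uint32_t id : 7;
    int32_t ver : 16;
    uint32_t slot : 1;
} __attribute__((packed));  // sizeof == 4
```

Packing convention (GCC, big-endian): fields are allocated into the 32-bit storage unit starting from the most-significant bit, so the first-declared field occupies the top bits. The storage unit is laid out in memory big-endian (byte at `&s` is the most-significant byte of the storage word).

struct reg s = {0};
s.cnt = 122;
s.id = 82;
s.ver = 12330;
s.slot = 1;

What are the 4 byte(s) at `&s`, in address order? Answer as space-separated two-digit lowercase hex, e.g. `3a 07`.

cnt:8 = 122 → 0x7a << 24 → word 0x7a000000
id:7 = 82 → 0x52 << 17 → word 0x7aa40000
ver:16 = 12330 → 0x302a << 1 → word 0x7aa46054
slot:1 = 1 → 0x1 << 0 → word 0x7aa46055
word = 0x7aa46055 → big-endian bytes:
  [0]=0x7a  [1]=0xa4  [2]=0x60  [3]=0x55

7a a4 60 55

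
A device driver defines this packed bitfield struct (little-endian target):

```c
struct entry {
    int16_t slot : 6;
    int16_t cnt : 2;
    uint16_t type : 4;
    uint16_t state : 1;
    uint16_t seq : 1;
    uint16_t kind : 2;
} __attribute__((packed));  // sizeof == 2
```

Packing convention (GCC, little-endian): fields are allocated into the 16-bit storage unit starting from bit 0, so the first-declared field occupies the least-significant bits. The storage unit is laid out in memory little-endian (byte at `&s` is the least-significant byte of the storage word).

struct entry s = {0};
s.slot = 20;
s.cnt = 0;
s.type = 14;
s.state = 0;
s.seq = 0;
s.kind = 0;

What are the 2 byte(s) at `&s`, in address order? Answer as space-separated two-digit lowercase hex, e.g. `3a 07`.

slot:6 = 20 → 0x14 << 0 → word 0x0014
cnt:2 = 0 → 0x0 << 6 → word 0x0014
type:4 = 14 → 0xe << 8 → word 0x0e14
state:1 = 0 → 0x0 << 12 → word 0x0e14
seq:1 = 0 → 0x0 << 13 → word 0x0e14
kind:2 = 0 → 0x0 << 14 → word 0x0e14
word = 0x0e14 → little-endian bytes:
  [0]=0x14  [1]=0x0e

14 0e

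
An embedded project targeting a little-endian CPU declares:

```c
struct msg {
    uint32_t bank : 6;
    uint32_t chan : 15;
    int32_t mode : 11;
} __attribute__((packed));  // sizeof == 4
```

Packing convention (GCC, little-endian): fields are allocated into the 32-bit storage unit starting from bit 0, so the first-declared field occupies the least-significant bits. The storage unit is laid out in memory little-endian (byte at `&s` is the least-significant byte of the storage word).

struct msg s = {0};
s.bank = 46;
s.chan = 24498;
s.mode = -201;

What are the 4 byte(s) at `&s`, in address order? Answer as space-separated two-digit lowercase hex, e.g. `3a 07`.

ae ec f7 e6

bank (6b) val=46 bits=0x2e at bit 0: 0x0000002e
chan (15b) val=24498 bits=0x5fb2 at bit 6: 0x0017ecae
mode (11b) val=-201 bits=0x737 at bit 21: 0xe6f7ecae
word = 0xe6f7ecae → little-endian bytes:
  [0]=0xae  [1]=0xec  [2]=0xf7  [3]=0xe6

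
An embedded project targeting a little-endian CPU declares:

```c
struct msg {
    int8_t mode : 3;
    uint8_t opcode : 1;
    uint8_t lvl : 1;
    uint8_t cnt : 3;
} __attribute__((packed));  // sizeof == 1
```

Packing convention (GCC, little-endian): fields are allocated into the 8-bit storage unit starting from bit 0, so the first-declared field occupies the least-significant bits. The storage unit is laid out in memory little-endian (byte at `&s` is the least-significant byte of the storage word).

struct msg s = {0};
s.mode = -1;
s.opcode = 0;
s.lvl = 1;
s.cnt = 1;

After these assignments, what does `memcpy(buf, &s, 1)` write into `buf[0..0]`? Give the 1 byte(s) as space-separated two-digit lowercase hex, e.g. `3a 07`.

37

mode (3b) val=-1 bits=0x7 at bit 0: 0x07
opcode (1b) val=0 bits=0x0 at bit 3: 0x07
lvl (1b) val=1 bits=0x1 at bit 4: 0x17
cnt (3b) val=1 bits=0x1 at bit 5: 0x37
word = 0x37 → little-endian bytes:
  [0]=0x37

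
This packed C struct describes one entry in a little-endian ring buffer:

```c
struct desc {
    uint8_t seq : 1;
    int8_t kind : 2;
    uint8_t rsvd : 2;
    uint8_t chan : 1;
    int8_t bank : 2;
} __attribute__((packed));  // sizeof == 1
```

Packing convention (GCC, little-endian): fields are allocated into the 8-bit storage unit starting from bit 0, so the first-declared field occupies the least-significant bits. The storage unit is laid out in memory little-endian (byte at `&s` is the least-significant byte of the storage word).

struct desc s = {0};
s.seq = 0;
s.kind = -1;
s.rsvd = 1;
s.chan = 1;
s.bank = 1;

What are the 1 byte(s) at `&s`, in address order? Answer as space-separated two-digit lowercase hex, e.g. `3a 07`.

6e

seq (1b) val=0 bits=0x0 at bit 0: 0x00
kind (2b) val=-1 bits=0x3 at bit 1: 0x06
rsvd (2b) val=1 bits=0x1 at bit 3: 0x0e
chan (1b) val=1 bits=0x1 at bit 5: 0x2e
bank (2b) val=1 bits=0x1 at bit 6: 0x6e
word = 0x6e → little-endian bytes:
  [0]=0x6e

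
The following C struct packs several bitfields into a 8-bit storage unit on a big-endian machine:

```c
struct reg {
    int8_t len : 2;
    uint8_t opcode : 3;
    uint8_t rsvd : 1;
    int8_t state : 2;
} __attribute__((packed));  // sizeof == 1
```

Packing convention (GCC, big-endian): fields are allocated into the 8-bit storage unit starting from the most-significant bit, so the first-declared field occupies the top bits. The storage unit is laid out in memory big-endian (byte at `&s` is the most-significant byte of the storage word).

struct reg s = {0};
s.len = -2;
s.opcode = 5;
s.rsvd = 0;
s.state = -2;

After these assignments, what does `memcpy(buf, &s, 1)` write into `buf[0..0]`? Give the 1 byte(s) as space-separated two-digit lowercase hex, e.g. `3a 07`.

[6+:2] len=-2 & 0x3 = 0x2; word=0x80
[3+:3] opcode=5 & 0x7 = 0x5; word=0xa8
[2+:1] rsvd=0 & 0x1 = 0x0; word=0xa8
[0+:2] state=-2 & 0x3 = 0x2; word=0xaa
word = 0xaa → big-endian bytes:
  [0]=0xaa

aa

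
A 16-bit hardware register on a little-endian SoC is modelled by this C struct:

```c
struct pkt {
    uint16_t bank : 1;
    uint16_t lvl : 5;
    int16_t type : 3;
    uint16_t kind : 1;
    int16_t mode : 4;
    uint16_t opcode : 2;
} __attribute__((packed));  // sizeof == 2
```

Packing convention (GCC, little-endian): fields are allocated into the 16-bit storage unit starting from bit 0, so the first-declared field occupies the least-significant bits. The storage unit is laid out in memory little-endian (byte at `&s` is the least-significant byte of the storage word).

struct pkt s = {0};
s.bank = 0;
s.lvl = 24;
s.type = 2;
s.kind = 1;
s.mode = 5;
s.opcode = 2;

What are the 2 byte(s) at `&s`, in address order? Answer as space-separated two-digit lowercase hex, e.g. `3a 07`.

bank:1 = 0 → 0x0 << 0 → word 0x0000
lvl:5 = 24 → 0x18 << 1 → word 0x0030
type:3 = 2 → 0x2 << 6 → word 0x00b0
kind:1 = 1 → 0x1 << 9 → word 0x02b0
mode:4 = 5 → 0x5 << 10 → word 0x16b0
opcode:2 = 2 → 0x2 << 14 → word 0x96b0
word = 0x96b0 → little-endian bytes:
  [0]=0xb0  [1]=0x96

b0 96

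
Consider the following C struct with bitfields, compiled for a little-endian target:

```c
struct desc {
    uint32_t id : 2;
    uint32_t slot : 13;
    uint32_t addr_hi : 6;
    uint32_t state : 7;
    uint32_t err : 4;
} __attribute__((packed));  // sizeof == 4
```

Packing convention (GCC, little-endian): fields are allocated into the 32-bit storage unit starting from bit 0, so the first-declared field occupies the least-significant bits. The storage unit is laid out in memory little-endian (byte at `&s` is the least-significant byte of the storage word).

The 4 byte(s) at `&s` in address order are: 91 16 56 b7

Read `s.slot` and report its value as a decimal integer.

1444

[0]=0x91 [1]=0x16 [2]=0x56 [3]=0xb7 (little-endian) → word 0xb7561691
id:2 @ bit 0 → (0xb7561691>>0)&0x3 = 0x1
slot:13 @ bit 2 → (0xb7561691>>2)&0x1fff = 0x5a4  ←
addr_hi:6 @ bit 15 → (0xb7561691>>15)&0x3f = 0x2c
state:7 @ bit 21 → (0xb7561691>>21)&0x7f = 0x3a
err:4 @ bit 28 → (0xb7561691>>28)&0xf = 0xb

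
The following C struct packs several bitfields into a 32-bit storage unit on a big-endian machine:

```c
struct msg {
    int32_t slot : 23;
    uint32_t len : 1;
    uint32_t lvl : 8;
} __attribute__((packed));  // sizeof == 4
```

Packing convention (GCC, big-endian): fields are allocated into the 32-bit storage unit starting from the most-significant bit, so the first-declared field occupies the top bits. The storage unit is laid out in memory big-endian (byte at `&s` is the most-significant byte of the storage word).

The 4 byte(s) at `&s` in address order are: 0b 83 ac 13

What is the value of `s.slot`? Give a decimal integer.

377302

[0]=0x0b [1]=0x83 [2]=0xac [3]=0x13 (big-endian) → word 0x0b83ac13
slot:23 @ bit 9 → (0x0b83ac13>>9)&0x7fffff = 0x5c1d6  ←
len:1 @ bit 8 → (0x0b83ac13>>8)&0x1 = 0x0
lvl:8 @ bit 0 → (0x0b83ac13>>0)&0xff = 0x13
slot signed 23b, MSB=0: value = 377302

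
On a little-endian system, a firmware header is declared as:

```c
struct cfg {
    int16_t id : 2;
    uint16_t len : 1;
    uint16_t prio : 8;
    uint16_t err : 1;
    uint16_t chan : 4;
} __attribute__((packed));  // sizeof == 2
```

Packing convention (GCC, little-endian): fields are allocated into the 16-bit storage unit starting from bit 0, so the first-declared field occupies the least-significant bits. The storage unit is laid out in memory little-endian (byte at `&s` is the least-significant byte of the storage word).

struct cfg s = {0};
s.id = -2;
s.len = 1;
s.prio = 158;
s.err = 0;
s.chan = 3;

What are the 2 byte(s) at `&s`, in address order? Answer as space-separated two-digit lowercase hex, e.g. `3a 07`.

f6 34

[0+:2] id=-2 & 0x3 = 0x2; word=0x0002
[2+:1] len=1 & 0x1 = 0x1; word=0x0006
[3+:8] prio=158 & 0xff = 0x9e; word=0x04f6
[11+:1] err=0 & 0x1 = 0x0; word=0x04f6
[12+:4] chan=3 & 0xf = 0x3; word=0x34f6
word = 0x34f6 → little-endian bytes:
  [0]=0xf6  [1]=0x34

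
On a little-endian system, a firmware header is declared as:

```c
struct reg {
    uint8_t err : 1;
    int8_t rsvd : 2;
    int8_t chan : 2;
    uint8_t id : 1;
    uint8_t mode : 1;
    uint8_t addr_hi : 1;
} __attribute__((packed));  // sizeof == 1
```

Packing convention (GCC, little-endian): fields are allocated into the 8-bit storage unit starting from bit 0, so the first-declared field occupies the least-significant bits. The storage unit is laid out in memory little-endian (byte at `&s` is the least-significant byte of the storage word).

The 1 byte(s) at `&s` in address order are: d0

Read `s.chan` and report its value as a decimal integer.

-2

[0]=0xd0 (little-endian) → word 0xd0
err:1 @ bit 0 → (0xd0>>0)&0x1 = 0x0
rsvd:2 @ bit 1 → (0xd0>>1)&0x3 = 0x0
chan:2 @ bit 3 → (0xd0>>3)&0x3 = 0x2  ←
id:1 @ bit 5 → (0xd0>>5)&0x1 = 0x0
mode:1 @ bit 6 → (0xd0>>6)&0x1 = 0x1
addr_hi:1 @ bit 7 → (0xd0>>7)&0x1 = 0x1
chan signed 2b, MSB=1: 2 - 4 = -2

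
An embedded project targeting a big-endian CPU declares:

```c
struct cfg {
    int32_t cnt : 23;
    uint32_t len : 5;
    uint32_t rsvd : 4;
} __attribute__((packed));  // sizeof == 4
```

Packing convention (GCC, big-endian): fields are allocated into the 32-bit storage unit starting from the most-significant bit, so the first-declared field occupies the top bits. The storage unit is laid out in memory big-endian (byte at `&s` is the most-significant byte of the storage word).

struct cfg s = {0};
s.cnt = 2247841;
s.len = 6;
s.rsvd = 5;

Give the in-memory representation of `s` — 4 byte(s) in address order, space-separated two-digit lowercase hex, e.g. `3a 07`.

44 99 42 65

cnt (23b) val=2247841 bits=0x224ca1 at bit 9: 0x44994200
len (5b) val=6 bits=0x6 at bit 4: 0x44994260
rsvd (4b) val=5 bits=0x5 at bit 0: 0x44994265
word = 0x44994265 → big-endian bytes:
  [0]=0x44  [1]=0x99  [2]=0x42  [3]=0x65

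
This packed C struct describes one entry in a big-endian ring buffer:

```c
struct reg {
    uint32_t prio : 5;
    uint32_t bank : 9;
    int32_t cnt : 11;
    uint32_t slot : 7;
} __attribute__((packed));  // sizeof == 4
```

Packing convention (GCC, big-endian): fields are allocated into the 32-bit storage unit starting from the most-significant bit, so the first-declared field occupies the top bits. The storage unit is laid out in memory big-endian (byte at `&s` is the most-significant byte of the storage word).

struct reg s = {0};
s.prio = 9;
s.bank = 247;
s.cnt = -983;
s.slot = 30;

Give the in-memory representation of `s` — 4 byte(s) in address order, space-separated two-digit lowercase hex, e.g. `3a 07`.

4b de 14 9e

[27+:5] prio=9 & 0x1f = 0x9; word=0x48000000
[18+:9] bank=247 & 0x1ff = 0xf7; word=0x4bdc0000
[7+:11] cnt=-983 & 0x7ff = 0x429; word=0x4bde1480
[0+:7] slot=30 & 0x7f = 0x1e; word=0x4bde149e
word = 0x4bde149e → big-endian bytes:
  [0]=0x4b  [1]=0xde  [2]=0x14  [3]=0x9e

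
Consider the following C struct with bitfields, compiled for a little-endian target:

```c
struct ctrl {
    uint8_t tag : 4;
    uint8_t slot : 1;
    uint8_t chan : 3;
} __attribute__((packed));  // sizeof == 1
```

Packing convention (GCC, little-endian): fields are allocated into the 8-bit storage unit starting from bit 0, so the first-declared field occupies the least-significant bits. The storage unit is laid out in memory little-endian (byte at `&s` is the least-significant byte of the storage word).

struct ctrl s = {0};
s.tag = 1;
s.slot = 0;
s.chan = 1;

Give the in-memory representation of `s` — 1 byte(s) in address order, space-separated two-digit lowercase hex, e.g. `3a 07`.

21

[0+:4] tag=1 & 0xf = 0x1; word=0x01
[4+:1] slot=0 & 0x1 = 0x0; word=0x01
[5+:3] chan=1 & 0x7 = 0x1; word=0x21
word = 0x21 → little-endian bytes:
  [0]=0x21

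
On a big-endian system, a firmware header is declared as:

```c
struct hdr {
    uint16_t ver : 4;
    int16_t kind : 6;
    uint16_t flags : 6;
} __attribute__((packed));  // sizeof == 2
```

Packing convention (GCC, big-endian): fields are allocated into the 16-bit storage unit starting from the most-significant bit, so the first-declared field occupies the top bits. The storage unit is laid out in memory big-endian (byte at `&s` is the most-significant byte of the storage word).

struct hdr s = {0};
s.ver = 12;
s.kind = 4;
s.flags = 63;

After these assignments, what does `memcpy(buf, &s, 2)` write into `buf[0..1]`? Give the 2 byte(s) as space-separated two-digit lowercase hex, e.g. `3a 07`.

c1 3f

ver:4 = 12 → 0xc << 12 → word 0xc000
kind:6 = 4 → 0x4 << 6 → word 0xc100
flags:6 = 63 → 0x3f << 0 → word 0xc13f
word = 0xc13f → big-endian bytes:
  [0]=0xc1  [1]=0x3f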